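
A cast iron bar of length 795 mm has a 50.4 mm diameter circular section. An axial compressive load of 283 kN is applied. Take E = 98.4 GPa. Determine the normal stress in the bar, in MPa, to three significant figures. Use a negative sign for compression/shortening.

A = 1995 mm².
σ = N/A = -283000/1995 = -141.9 MPa.

-142 MPa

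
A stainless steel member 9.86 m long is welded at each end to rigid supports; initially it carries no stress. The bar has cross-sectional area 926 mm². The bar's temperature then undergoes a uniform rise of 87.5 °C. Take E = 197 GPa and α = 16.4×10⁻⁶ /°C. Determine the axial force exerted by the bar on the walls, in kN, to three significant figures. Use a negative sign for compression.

Free thermal expansion αLΔT = 16.4e-6 · 9860 · 87.5 = 14.15 mm.
The walls impose strain ε = −(14.15)/9860 = -1.4350e-03; σ = Eε = 197000 · -1.4350e-03 = -282.7 MPa.
Wall reaction R = σ·A = -282.7·926 = -261800 N = -261.8 kN.

-262 kN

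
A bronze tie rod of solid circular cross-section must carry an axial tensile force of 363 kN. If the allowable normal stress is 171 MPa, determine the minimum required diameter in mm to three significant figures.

Required area A ≥ P/σ_allow = 363000/171 = 2123 mm².
For a solid circular section, d ≥ √(4A/π) = 51.99 mm.

52.0 mm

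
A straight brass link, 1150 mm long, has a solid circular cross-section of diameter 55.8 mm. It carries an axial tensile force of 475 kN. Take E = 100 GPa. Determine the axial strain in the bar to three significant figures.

0.00194

A = 2445 mm².
σ = N/A = 194.2 MPa; ε = σ/E = 194.2/100000 = 1.942e-03.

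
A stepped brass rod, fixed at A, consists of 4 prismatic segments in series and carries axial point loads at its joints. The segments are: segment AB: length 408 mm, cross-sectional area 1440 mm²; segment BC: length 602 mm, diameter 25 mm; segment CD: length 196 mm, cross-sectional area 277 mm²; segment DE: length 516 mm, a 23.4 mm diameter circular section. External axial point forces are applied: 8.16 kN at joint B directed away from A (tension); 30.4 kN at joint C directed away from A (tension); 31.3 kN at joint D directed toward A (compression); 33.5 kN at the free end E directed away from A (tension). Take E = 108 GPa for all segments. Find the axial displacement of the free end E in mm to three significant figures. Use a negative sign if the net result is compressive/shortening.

0.864 mm

Internal axial forces (sectioning from the free end, tension +): N_DE = 33.5 kN, N_CD = 2.2 kN, N_BC = 32.6 kN, N_AB = 40.76 kN.
A_BC = 490.9 mm².
A_DE = 430.1 mm².
δ_AB = 40760·408/(1440·108000) = 0.1069 mm
δ_BC = 32600·602/(490.9·108000) = 0.3702 mm
δ_CD = 2200·196/(277·108000) = 0.01441 mm
δ_DE = 33500·516/(430.1·108000) = 0.3722 mm
δ = Σδ_i = 0.8637 mm.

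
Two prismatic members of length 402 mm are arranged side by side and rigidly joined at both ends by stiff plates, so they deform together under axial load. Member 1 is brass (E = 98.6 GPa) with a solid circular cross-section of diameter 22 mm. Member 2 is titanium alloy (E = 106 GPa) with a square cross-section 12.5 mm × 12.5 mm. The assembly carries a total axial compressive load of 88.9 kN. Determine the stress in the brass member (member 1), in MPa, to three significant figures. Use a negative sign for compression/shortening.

-162 MPa

A_1 = 380.1 mm².
A_2 = 156.2 mm².
Equal strain + equilibrium ⇒ each member carries load in proportion to AE: A₁E₁ = 37480000 N, A₂E₂ = 16560000 N, ΣAE = 54040000 N.
σ₁ = P·E₁/ΣAE = -88900·98600/54040000 = -162.2 MPa.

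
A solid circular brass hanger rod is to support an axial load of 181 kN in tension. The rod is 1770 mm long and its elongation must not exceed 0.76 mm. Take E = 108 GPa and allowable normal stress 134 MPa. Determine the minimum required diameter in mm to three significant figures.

70.5 mm

Required area A ≥ P/σ_allow = 181000/134 = 1351 mm².
For a solid circular section, d ≥ √(4A/π) = 41.47 mm.
Elongation limit: A ≥ PL/(Eδ_allow) = 181000·1770/(108000·0.76) = 3903 mm² ⇒ d ≥ 70.5 mm.
The elongation limit governs.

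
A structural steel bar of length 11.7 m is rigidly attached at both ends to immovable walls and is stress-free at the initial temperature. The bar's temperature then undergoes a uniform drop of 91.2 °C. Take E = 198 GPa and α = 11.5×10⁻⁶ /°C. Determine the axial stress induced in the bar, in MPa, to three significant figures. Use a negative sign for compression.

Free thermal expansion αLΔT = 11.5e-6 · 11700 · -91.2 = -12.27 mm.
The walls impose strain ε = −(-12.27)/11700 = 1.0488e-03; σ = Eε = 198000 · 1.0488e-03 = 207.7 MPa.

208 MPa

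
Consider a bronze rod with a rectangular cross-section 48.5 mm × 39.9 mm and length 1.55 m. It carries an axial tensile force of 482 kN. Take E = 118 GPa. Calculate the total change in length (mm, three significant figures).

3.27 mm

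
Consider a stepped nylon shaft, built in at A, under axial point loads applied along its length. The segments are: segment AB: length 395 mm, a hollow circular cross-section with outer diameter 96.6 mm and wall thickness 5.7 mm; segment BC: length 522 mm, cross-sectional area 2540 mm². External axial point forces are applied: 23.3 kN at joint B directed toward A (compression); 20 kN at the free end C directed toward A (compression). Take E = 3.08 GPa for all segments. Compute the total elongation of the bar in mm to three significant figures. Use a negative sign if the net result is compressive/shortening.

-4.75 mm

Internal axial forces (sectioning from the free end, tension +): N_BC = -20 kN, N_AB = -43.3 kN.
A_AB = 1628 mm².
δ_AB = -43300·395/(1628·3080) = -3.412 mm
δ_BC = -20000·522/(2540·3080) = -1.334 mm
δ = Σδ_i = -4.746 mm.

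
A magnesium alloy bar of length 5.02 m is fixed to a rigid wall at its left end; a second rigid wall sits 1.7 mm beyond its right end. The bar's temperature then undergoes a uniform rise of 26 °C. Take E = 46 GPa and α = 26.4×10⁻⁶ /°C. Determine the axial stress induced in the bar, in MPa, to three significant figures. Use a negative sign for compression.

-16.0 MPa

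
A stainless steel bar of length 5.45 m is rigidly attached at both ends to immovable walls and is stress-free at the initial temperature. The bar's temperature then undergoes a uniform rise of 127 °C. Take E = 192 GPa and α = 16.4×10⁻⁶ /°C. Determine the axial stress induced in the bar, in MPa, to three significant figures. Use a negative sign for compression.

-400 MPa

Free thermal expansion αLΔT = 16.4e-6 · 5450 · 127 = 11.35 mm.
The walls impose strain ε = −(11.35)/5450 = -2.0828e-03; σ = Eε = 192000 · -2.0828e-03 = -399.9 MPa.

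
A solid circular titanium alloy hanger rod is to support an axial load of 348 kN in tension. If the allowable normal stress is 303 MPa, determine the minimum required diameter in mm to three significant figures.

Required area A ≥ P/σ_allow = 348000/303 = 1149 mm².
For a solid circular section, d ≥ √(4A/π) = 38.24 mm.

38.2 mm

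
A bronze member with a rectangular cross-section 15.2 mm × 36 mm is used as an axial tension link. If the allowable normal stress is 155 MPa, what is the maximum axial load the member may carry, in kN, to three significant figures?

A = 547.2 mm².
P_max = σ_allow · A = 155 · 547.2 = 84820 N = 84.82 kN.

84.8 kN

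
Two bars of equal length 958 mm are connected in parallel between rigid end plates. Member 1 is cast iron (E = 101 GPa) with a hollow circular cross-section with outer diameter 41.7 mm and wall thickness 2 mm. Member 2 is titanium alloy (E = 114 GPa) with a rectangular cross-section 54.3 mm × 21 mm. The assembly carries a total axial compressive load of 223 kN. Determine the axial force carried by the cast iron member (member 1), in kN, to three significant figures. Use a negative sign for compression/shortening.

-36.2 kN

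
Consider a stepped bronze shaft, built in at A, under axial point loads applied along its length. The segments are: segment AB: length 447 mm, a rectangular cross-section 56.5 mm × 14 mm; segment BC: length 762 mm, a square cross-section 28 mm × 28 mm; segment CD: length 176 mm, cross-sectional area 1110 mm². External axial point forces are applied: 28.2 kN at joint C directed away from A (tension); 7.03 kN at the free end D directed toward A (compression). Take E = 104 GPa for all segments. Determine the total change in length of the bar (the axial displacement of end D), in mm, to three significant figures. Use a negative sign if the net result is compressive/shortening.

0.302 mm

Internal axial forces (sectioning from the free end, tension +): N_CD = -7.03 kN, N_BC = 21.17 kN, N_AB = 21.17 kN.
A_AB = 791 mm².
A_BC = 784 mm².
δ_AB = 21170·447/(791·104000) = 0.115 mm
δ_BC = 21170·762/(784·104000) = 0.1978 mm
δ_CD = -7030·176/(1110·104000) = -0.01072 mm
δ = Σδ_i = 0.3022 mm.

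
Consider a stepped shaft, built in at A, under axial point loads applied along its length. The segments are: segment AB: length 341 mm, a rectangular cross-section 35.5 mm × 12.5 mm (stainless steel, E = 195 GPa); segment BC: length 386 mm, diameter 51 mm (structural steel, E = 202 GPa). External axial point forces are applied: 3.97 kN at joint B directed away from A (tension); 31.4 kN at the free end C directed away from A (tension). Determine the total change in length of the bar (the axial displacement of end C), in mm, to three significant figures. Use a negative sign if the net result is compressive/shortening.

0.169 mm

Internal axial forces (sectioning from the free end, tension +): N_BC = 31.4 kN, N_AB = 35.37 kN.
A_AB = 443.8 mm².
A_BC = 2043 mm².
δ_AB = 35370·341/(443.8·195000) = 0.1394 mm
δ_BC = 31400·386/(2043·202000) = 0.02937 mm
δ = Σδ_i = 0.1688 mm.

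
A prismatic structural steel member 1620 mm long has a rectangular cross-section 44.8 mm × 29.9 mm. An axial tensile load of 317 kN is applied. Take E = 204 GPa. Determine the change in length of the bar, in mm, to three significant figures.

1.88 mm

A = 1340 mm².
δ_mech = NL/(AE) = 317000·1620/(1340·204000) = 1.879 mm.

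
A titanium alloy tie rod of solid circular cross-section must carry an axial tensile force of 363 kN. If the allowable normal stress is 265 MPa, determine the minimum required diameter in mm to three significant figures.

41.8 mm

Required area A ≥ P/σ_allow = 363000/265 = 1370 mm².
For a solid circular section, d ≥ √(4A/π) = 41.76 mm.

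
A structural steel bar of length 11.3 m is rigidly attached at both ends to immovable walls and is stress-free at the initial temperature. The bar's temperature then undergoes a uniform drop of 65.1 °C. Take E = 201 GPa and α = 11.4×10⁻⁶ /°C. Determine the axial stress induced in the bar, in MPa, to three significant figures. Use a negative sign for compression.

149 MPa

Free thermal expansion αLΔT = 11.4e-6 · 11300 · -65.1 = -8.386 mm.
The walls impose strain ε = −(-8.386)/11300 = 7.4214e-04; σ = Eε = 201000 · 7.4214e-04 = 149.2 MPa.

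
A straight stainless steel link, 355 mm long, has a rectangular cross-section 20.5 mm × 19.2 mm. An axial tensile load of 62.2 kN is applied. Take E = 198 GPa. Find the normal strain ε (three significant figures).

7.98e-04

A = 393.6 mm².
σ = N/A = 158 MPa; ε = σ/E = 158/198000 = 7.981e-04.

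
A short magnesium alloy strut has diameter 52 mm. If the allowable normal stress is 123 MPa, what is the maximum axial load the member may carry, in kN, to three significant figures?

A = 2124 mm².
P_max = σ_allow · A = 123 · 2124 = 261200 N = 261.2 kN.

261 kN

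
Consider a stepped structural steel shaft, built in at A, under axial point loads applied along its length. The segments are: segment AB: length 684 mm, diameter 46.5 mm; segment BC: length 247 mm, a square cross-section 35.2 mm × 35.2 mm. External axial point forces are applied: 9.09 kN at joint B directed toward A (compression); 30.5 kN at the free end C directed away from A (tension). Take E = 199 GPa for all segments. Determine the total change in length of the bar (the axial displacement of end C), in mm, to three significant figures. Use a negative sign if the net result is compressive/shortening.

0.0739 mm

Internal axial forces (sectioning from the free end, tension +): N_BC = 30.5 kN, N_AB = 21.41 kN.
A_AB = 1698 mm².
A_BC = 1239 mm².
δ_AB = 21410·684/(1698·199000) = 0.04333 mm
δ_BC = 30500·247/(1239·199000) = 0.03055 mm
δ = Σδ_i = 0.07389 mm.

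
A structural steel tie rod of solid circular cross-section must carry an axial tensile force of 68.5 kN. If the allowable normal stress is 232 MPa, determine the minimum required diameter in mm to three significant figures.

Required area A ≥ P/σ_allow = 68500/232 = 295.3 mm².
For a solid circular section, d ≥ √(4A/π) = 19.39 mm.

19.4 mm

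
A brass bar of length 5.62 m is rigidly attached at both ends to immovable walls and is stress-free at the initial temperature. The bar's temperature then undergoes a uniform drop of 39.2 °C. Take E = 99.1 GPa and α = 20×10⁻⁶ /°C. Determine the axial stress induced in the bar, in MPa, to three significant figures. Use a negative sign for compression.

Free thermal expansion αLΔT = 20e-6 · 5620 · -39.2 = -4.406 mm.
The walls impose strain ε = −(-4.406)/5620 = 7.8400e-04; σ = Eε = 99100 · 7.8400e-04 = 77.69 MPa.

77.7 MPa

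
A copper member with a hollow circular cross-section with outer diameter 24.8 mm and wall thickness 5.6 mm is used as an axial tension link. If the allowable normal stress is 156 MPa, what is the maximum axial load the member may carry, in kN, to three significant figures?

52.7 kN

A = 337.8 mm².
P_max = σ_allow · A = 156 · 337.8 = 52690 N = 52.69 kN.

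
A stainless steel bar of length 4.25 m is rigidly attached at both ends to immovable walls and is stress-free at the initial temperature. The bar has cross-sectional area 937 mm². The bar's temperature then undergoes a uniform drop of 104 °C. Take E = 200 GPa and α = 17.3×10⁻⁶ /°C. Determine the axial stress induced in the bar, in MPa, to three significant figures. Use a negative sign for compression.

Free thermal expansion αLΔT = 17.3e-6 · 4250 · -104 = -7.647 mm.
The walls impose strain ε = −(-7.647)/4250 = 1.7992e-03; σ = Eε = 200000 · 1.7992e-03 = 359.8 MPa.

360 MPa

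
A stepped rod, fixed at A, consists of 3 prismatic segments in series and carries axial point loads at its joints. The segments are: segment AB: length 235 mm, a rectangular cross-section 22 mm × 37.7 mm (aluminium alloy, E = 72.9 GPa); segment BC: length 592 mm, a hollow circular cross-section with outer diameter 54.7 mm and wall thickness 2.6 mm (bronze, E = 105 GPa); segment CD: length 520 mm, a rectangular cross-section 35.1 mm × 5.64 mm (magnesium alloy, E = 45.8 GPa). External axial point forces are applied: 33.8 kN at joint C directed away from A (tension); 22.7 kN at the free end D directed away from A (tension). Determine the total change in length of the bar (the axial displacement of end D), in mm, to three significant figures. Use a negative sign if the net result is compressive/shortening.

Internal axial forces (sectioning from the free end, tension +): N_CD = 22.7 kN, N_BC = 56.5 kN, N_AB = 56.5 kN.
A_AB = 829.4 mm².
A_BC = 425.6 mm².
A_CD = 198 mm².
δ_AB = 56500·235/(829.4·72900) = 0.2196 mm
δ_BC = 56500·592/(425.6·105000) = 0.7485 mm
δ_CD = 22700·520/(198·45800) = 1.302 mm
δ = Σδ_i = 2.27 mm.

2.27 mm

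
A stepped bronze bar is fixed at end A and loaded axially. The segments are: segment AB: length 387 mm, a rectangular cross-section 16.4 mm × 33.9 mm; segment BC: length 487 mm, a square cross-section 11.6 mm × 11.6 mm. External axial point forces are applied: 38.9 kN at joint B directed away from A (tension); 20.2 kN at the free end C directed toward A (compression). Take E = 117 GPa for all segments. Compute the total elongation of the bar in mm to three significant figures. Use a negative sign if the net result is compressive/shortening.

-0.514 mm

Internal axial forces (sectioning from the free end, tension +): N_BC = -20.2 kN, N_AB = 18.7 kN.
A_AB = 556 mm².
A_BC = 134.6 mm².
δ_AB = 18700·387/(556·117000) = 0.1113 mm
δ_BC = -20200·487/(134.6·117000) = -0.6249 mm
δ = Σδ_i = -0.5136 mm.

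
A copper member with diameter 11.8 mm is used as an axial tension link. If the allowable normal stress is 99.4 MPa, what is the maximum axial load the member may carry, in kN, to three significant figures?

A = 109.4 mm².
P_max = σ_allow · A = 99.4 · 109.4 = 10870 N = 10.87 kN.

10.9 kN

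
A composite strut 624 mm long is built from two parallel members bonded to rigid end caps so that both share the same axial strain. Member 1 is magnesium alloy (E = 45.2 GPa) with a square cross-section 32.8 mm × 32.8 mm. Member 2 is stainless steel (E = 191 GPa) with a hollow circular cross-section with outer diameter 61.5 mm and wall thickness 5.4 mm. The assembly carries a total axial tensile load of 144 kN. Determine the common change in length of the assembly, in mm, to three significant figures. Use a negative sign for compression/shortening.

A_1 = 1076 mm².
A_2 = 951.7 mm².
Equal strain + equilibrium ⇒ each member carries load in proportion to AE: A₁E₁ = 48630000 N, A₂E₂ = 181800000 N, ΣAE = 230400000 N.
δ = PL/ΣAE = 144000·624/230400000 = 0.39 mm.

0.390 mm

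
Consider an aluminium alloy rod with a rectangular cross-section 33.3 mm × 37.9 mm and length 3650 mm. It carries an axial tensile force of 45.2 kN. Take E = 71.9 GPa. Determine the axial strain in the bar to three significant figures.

A = 1262 mm².
σ = N/A = 35.81 MPa; ε = σ/E = 35.81/71900 = 4.981e-04.

4.98e-04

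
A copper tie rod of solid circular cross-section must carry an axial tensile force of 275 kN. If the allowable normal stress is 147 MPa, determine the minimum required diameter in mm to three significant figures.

48.8 mm

Required area A ≥ P/σ_allow = 275000/147 = 1871 mm².
For a solid circular section, d ≥ √(4A/π) = 48.8 mm.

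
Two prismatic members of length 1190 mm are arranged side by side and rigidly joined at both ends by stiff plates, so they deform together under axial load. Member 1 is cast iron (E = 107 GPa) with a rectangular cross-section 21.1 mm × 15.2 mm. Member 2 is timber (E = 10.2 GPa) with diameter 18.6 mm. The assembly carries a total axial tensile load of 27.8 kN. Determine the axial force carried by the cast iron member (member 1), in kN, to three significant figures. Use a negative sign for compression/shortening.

25.7 kN

A_1 = 320.7 mm².
A_2 = 271.7 mm².
Equal strain + equilibrium ⇒ each member carries load in proportion to AE: A₁E₁ = 34320000 N, A₂E₂ = 2772000 N, ΣAE = 37090000 N.
F₁ = P·A₁E₁/ΣAE = 27800·34320000/37090000 = 25720 N.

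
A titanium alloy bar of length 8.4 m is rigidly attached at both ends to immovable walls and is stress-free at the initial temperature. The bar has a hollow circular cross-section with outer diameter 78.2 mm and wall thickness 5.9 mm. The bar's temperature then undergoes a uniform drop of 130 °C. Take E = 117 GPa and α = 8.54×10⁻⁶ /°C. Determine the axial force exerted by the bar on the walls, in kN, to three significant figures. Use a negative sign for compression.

Free thermal expansion αLΔT = 8.54e-6 · 8400 · -130 = -9.326 mm.
The walls impose strain ε = −(-9.326)/8400 = 1.1102e-03; σ = Eε = 117000 · 1.1102e-03 = 129.9 MPa.
Wall reaction R = σ·A = 129.9·1340 = 174100 N = 174.1 kN.

174 kN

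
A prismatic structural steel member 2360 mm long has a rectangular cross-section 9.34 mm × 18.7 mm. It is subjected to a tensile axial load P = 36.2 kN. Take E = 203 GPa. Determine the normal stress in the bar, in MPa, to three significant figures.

207 MPa

A = 174.7 mm².
σ = N/A = 36200/174.7 = 207.3 MPa.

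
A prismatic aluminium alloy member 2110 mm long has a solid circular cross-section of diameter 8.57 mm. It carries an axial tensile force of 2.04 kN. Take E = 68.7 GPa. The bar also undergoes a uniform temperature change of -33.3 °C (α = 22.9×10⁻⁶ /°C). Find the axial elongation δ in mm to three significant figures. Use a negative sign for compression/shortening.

A = 57.68 mm².
δ_mech = NL/(AE) = 2040·2110/(57.68·68700) = 1.086 mm.
δ_thermal = αLΔT = 22.9e-6·2110·-33.3 = -1.609 mm.
δ = δ_mech + δ_thermal = -0.5228 mm.

-0.523 mm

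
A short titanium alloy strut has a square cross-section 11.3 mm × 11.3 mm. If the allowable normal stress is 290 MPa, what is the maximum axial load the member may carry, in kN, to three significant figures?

37.0 kN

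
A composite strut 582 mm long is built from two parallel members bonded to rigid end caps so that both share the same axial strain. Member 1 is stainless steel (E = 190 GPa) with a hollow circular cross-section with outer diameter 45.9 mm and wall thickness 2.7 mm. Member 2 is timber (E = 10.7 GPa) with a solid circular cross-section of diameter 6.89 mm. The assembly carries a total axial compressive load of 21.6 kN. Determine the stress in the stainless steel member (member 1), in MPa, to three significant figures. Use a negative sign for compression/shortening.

-58.6 MPa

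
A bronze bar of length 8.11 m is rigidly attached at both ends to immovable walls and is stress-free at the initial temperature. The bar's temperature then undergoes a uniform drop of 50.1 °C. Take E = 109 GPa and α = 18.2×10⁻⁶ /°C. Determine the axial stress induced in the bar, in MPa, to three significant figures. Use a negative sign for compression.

99.4 MPa

Free thermal expansion αLΔT = 18.2e-6 · 8110 · -50.1 = -7.395 mm.
The walls impose strain ε = −(-7.395)/8110 = 9.1182e-04; σ = Eε = 109000 · 9.1182e-04 = 99.39 MPa.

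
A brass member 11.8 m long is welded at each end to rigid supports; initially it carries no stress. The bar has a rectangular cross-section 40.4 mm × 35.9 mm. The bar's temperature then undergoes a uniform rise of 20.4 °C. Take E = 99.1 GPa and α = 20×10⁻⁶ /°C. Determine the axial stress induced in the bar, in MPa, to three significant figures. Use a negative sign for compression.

-40.4 MPa

Free thermal expansion αLΔT = 20e-6 · 11800 · 20.4 = 4.814 mm.
The walls impose strain ε = −(4.814)/11800 = -4.0800e-04; σ = Eε = 99100 · -4.0800e-04 = -40.43 MPa.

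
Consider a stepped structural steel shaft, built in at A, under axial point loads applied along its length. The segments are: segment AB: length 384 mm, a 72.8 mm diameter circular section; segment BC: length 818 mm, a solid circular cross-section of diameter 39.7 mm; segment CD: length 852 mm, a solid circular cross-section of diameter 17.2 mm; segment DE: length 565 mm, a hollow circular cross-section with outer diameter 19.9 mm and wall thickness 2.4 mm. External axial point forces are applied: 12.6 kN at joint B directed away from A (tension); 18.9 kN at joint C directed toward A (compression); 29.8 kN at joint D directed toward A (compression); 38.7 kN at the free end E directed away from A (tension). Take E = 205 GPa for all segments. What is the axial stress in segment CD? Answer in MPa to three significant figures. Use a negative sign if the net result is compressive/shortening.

Internal axial forces (sectioning from the free end, tension +): N_DE = 38.7 kN, N_CD = 8.9 kN, N_BC = -10 kN, N_AB = 2.6 kN.
A_CD = 232.4 mm².
σ_CD = N_CD/A_CD = 8900/232.4 = 38.3 MPa.

38.3 MPa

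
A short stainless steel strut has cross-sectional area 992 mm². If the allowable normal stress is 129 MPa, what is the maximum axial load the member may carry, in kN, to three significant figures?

P_max = σ_allow · A = 129 · 992 = 128000 N = 128 kN.

128 kN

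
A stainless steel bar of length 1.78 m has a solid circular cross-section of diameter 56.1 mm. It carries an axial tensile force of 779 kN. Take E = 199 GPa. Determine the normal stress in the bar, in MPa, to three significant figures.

315 MPa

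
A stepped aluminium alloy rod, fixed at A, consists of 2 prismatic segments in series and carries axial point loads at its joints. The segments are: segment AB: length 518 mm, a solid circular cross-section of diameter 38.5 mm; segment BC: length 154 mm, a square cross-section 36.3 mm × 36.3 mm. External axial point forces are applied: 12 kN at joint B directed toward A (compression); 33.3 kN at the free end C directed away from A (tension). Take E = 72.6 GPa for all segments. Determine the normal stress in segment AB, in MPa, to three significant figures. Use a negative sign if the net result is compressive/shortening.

Internal axial forces (sectioning from the free end, tension +): N_BC = 33.3 kN, N_AB = 21.3 kN.
A_AB = 1164 mm².
σ_AB = N_AB/A_AB = 21300/1164 = 18.3 MPa.

18.3 MPa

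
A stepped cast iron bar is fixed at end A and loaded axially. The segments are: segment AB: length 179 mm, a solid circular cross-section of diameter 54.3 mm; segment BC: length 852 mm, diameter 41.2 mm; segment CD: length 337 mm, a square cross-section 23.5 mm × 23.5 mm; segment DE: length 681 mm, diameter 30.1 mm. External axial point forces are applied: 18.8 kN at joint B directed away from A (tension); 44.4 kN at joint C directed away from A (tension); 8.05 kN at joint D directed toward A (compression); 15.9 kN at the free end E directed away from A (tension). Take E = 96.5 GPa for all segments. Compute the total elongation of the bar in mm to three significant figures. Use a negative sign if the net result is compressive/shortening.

0.610 mm

Internal axial forces (sectioning from the free end, tension +): N_DE = 15.9 kN, N_CD = 7.85 kN, N_BC = 52.25 kN, N_AB = 71.05 kN.
A_AB = 2316 mm².
A_BC = 1333 mm².
A_CD = 552.2 mm².
A_DE = 711.6 mm².
δ_AB = 71050·179/(2316·96500) = 0.05691 mm
δ_BC = 52250·852/(1333·96500) = 0.346 mm
δ_CD = 7850·337/(552.2·96500) = 0.04964 mm
δ_DE = 15900·681/(711.6·96500) = 0.1577 mm
δ = Σδ_i = 0.6103 mm.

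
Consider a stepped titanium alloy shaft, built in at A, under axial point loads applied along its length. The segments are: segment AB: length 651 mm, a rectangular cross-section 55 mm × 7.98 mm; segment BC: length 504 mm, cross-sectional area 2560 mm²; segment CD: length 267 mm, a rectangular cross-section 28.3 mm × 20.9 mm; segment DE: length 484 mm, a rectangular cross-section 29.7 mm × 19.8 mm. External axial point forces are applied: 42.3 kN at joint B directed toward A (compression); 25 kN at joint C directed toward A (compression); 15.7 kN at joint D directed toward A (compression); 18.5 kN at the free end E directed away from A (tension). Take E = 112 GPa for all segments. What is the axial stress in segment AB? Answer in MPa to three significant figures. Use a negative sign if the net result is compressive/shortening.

Internal axial forces (sectioning from the free end, tension +): N_DE = 18.5 kN, N_CD = 2.8 kN, N_BC = -22.2 kN, N_AB = -64.5 kN.
A_AB = 438.9 mm².
σ_AB = N_AB/A_AB = -64500/438.9 = -147 MPa.

-147 MPa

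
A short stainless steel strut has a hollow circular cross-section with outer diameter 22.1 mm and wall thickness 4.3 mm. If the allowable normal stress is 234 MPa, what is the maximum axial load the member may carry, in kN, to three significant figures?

A = 240.5 mm².
P_max = σ_allow · A = 234 · 240.5 = 56270 N = 56.27 kN.

56.3 kN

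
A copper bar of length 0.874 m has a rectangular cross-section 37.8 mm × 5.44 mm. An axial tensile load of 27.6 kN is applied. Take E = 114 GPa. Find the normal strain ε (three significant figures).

A = 205.6 mm².
σ = N/A = 134.2 MPa; ε = σ/E = 134.2/114000 = 1.177e-03.

0.00118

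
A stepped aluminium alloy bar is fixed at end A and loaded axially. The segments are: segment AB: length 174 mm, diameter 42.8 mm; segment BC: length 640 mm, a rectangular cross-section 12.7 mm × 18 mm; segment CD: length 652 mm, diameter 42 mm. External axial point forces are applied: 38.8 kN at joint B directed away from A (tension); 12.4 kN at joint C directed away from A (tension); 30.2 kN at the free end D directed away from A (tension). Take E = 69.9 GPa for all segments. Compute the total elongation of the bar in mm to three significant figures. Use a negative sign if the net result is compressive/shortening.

Internal axial forces (sectioning from the free end, tension +): N_CD = 30.2 kN, N_BC = 42.6 kN, N_AB = 81.4 kN.
A_AB = 1439 mm².
A_BC = 228.6 mm².
A_CD = 1385 mm².
δ_AB = 81400·174/(1439·69900) = 0.1408 mm
δ_BC = 42600·640/(228.6·69900) = 1.706 mm
δ_CD = 30200·652/(1385·69900) = 0.2033 mm
δ = Σδ_i = 2.05 mm.

2.05 mm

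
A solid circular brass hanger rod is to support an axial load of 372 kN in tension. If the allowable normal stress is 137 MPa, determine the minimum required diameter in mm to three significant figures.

58.8 mm

Required area A ≥ P/σ_allow = 372000/137 = 2715 mm².
For a solid circular section, d ≥ √(4A/π) = 58.8 mm.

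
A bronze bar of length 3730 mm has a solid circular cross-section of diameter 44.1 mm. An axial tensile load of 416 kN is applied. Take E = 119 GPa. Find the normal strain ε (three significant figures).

A = 1527 mm².
σ = N/A = 272.3 MPa; ε = σ/E = 272.3/119000 = 2.289e-03.

0.00229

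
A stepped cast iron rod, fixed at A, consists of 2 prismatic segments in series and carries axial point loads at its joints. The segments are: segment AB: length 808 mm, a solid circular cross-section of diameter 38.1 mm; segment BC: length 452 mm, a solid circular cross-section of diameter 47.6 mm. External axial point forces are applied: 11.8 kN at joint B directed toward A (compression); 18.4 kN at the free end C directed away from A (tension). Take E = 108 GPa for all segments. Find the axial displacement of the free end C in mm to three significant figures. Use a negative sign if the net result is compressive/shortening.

0.0866 mm

Internal axial forces (sectioning from the free end, tension +): N_BC = 18.4 kN, N_AB = 6.6 kN.
A_AB = 1140 mm².
A_BC = 1780 mm².
δ_AB = 6600·808/(1140·108000) = 0.04331 mm
δ_BC = 18400·452/(1780·108000) = 0.04327 mm
δ = Σδ_i = 0.08658 mm.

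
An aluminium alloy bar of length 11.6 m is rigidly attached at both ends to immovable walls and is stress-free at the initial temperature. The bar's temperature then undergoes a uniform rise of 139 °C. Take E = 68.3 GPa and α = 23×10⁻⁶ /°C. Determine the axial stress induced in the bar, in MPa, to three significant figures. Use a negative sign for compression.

Free thermal expansion αLΔT = 23e-6 · 11600 · 139 = 37.09 mm.
The walls impose strain ε = −(37.09)/11600 = -3.1970e-03; σ = Eε = 68300 · -3.1970e-03 = -218.4 MPa.

-218 MPa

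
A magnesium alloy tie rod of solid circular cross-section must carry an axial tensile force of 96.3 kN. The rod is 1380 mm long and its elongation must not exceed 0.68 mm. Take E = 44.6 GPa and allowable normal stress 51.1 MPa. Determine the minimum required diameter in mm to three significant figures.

Required area A ≥ P/σ_allow = 96300/51.1 = 1885 mm².
For a solid circular section, d ≥ √(4A/π) = 48.98 mm.
Elongation limit: A ≥ PL/(Eδ_allow) = 96300·1380/(44600·0.68) = 4382 mm² ⇒ d ≥ 74.69 mm.
The elongation limit governs.

74.7 mm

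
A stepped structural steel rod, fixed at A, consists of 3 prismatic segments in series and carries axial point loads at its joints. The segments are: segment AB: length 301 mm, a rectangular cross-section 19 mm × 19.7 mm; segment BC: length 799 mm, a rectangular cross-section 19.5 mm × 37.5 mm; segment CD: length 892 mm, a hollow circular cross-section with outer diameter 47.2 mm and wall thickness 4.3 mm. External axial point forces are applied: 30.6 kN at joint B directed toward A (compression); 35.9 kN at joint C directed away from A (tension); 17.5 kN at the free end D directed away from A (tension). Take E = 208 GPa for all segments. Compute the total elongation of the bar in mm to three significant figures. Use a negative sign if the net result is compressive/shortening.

0.498 mm

Internal axial forces (sectioning from the free end, tension +): N_CD = 17.5 kN, N_BC = 53.4 kN, N_AB = 22.8 kN.
A_AB = 374.3 mm².
A_BC = 731.2 mm².
A_CD = 579.5 mm².
δ_AB = 22800·301/(374.3·208000) = 0.08815 mm
δ_BC = 53400·799/(731.2·208000) = 0.2805 mm
δ_CD = 17500·892/(579.5·208000) = 0.1295 mm
δ = Σδ_i = 0.4982 mm.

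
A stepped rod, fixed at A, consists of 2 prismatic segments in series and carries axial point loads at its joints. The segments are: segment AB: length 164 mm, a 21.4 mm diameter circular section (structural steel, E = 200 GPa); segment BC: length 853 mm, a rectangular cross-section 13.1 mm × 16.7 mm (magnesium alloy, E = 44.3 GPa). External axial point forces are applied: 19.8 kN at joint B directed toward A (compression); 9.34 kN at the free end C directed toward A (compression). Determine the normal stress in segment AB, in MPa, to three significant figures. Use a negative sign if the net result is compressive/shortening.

-81.0 MPa

Internal axial forces (sectioning from the free end, tension +): N_BC = -9.34 kN, N_AB = -29.14 kN.
A_AB = 359.7 mm².
σ_AB = N_AB/A_AB = -29140/359.7 = -81.02 MPa.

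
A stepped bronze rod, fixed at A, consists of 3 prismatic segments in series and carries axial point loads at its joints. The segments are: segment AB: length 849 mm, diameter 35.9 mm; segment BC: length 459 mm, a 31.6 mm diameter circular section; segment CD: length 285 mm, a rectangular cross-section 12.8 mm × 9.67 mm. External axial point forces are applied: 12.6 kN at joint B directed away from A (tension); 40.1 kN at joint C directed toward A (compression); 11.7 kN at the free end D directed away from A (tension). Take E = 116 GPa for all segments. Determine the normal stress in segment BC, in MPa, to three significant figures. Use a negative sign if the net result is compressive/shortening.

Internal axial forces (sectioning from the free end, tension +): N_CD = 11.7 kN, N_BC = -28.4 kN, N_AB = -15.8 kN.
A_BC = 784.3 mm².
σ_BC = N_BC/A_BC = -28400/784.3 = -36.21 MPa.

-36.2 MPa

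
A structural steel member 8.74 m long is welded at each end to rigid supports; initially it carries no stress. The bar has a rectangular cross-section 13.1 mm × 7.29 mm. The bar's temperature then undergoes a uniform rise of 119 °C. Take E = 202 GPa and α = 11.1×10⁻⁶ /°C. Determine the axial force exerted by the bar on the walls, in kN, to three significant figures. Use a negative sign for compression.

-25.5 kN

Free thermal expansion αLΔT = 11.1e-6 · 8740 · 119 = 11.54 mm.
The walls impose strain ε = −(11.54)/8740 = -1.3209e-03; σ = Eε = 202000 · -1.3209e-03 = -266.8 MPa.
Wall reaction R = σ·A = -266.8·95.5 = -25480 N = -25.48 kN.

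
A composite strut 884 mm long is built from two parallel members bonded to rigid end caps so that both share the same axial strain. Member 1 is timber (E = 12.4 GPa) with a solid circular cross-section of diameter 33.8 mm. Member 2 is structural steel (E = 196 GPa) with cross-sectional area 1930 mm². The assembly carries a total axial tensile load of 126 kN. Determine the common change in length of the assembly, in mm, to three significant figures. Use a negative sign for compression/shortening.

0.286 mm

A_1 = 897.3 mm².
Equal strain + equilibrium ⇒ each member carries load in proportion to AE: A₁E₁ = 11130000 N, A₂E₂ = 378300000 N, ΣAE = 389400000 N.
δ = PL/ΣAE = 126000·884/389400000 = 0.286 mm.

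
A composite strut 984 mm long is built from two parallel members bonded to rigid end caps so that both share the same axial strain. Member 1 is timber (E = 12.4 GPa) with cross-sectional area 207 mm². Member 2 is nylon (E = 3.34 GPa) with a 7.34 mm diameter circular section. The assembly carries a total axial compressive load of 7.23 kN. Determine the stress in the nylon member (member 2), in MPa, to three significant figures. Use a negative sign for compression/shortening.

-8.92 MPa

A_2 = 42.31 mm².
Equal strain + equilibrium ⇒ each member carries load in proportion to AE: A₁E₁ = 2567000 N, A₂E₂ = 141300 N, ΣAE = 2708000 N.
σ₂ = P·E₂/ΣAE = -7230·3340/2708000 = -8.917 MPa.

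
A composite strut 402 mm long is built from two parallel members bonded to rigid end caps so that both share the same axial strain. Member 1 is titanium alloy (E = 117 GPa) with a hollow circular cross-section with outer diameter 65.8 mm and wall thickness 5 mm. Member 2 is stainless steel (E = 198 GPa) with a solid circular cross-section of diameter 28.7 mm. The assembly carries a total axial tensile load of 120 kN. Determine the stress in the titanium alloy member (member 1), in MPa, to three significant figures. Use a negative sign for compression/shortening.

58.5 MPa

A_1 = 955 mm².
A_2 = 646.9 mm².
Equal strain + equilibrium ⇒ each member carries load in proportion to AE: A₁E₁ = 111700000 N, A₂E₂ = 128100000 N, ΣAE = 239800000 N.
σ₁ = P·E₁/ΣAE = 120000·117000/239800000 = 58.54 MPa.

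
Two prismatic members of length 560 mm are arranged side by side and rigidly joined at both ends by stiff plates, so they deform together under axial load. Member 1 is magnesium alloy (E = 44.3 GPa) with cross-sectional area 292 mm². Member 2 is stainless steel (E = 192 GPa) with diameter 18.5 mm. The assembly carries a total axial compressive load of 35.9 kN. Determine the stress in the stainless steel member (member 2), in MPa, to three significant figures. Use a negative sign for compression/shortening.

-107 MPa

A_2 = 268.8 mm².
Equal strain + equilibrium ⇒ each member carries load in proportion to AE: A₁E₁ = 12940000 N, A₂E₂ = 51610000 N, ΣAE = 64550000 N.
σ₂ = P·E₂/ΣAE = -35900·192000/64550000 = -106.8 MPa.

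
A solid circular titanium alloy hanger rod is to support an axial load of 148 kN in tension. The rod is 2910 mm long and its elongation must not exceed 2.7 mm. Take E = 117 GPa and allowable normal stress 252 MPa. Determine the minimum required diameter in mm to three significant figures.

41.7 mm

Required area A ≥ P/σ_allow = 148000/252 = 587.3 mm².
For a solid circular section, d ≥ √(4A/π) = 27.35 mm.
Elongation limit: A ≥ PL/(Eδ_allow) = 148000·2910/(117000·2.7) = 1363 mm² ⇒ d ≥ 41.66 mm.
The elongation limit governs.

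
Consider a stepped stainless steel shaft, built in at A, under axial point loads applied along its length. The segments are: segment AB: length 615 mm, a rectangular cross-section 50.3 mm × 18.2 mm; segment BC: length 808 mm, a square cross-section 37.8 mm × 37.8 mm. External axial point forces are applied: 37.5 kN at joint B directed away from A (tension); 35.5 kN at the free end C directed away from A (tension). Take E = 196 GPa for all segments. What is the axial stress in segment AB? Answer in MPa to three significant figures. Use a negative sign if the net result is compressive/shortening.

79.7 MPa

Internal axial forces (sectioning from the free end, tension +): N_BC = 35.5 kN, N_AB = 73 kN.
A_AB = 915.5 mm².
σ_AB = N_AB/A_AB = 73000/915.5 = 79.74 MPa.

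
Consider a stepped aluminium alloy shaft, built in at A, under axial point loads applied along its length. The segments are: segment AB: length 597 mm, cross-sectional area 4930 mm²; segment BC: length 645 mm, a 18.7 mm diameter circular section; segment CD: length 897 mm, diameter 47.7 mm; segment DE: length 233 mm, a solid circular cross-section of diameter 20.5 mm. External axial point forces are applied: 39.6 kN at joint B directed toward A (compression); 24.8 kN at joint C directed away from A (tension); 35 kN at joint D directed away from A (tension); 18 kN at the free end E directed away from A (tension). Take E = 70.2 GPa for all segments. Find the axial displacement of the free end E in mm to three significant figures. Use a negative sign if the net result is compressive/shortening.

Internal axial forces (sectioning from the free end, tension +): N_DE = 18 kN, N_CD = 53 kN, N_BC = 77.8 kN, N_AB = 38.2 kN.
A_BC = 274.6 mm².
A_CD = 1787 mm².
A_DE = 330.1 mm².
δ_AB = 38200·597/(4930·70200) = 0.0659 mm
δ_BC = 77800·645/(274.6·70200) = 2.603 mm
δ_CD = 53000·897/(1787·70200) = 0.379 mm
δ_DE = 18000·233/(330.1·70200) = 0.181 mm
δ = Σδ_i = 3.229 mm.

3.23 mm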